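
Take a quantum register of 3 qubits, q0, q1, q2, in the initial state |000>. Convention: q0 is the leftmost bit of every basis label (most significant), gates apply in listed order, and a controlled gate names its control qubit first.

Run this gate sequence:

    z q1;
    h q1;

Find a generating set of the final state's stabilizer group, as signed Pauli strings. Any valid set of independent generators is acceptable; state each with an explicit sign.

The stabilizer group can be generated by +IXI, +ZII, +IIZ, among other valid generating sets.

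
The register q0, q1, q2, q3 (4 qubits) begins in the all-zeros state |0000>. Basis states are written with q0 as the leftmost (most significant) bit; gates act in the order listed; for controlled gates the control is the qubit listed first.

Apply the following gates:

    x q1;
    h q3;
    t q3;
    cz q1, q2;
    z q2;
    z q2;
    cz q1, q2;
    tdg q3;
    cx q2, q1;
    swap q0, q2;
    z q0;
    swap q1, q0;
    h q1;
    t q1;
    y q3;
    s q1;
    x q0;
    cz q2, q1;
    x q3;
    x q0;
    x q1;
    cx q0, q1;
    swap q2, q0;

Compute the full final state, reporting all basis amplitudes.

The final amplitudes are I/2 on |0010>, -I/2 on |0011>, -exp(I*pi/4)/2 on |0110>, exp(I*pi/4)/2 on |0111>, and 0 on every other basis state. Key observation: steps 3-8 multiply out to the identity, so the circuit reduces to the remaining gates.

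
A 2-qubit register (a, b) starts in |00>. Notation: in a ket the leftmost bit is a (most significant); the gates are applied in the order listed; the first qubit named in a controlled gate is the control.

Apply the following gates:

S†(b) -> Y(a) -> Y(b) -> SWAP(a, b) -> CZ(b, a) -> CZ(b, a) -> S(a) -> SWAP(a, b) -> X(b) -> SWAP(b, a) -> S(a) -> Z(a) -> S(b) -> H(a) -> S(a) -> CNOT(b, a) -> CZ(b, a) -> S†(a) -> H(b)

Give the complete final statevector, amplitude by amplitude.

The final amplitudes are I/2 on |00>, -I/2 on |01>, I/2 on |10>, -I/2 on |11>.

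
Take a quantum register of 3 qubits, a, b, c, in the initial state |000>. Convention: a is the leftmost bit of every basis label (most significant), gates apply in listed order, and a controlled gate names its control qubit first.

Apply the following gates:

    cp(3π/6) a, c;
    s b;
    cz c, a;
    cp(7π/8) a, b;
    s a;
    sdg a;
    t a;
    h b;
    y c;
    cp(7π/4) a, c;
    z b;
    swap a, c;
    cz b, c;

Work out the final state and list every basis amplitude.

After the circuit, the state carries amplitude sqrt(2)*I/2 on |100>, -sqrt(2)*I/2 on |110>, and 0 on every other basis state. Key observation: the block from step 5 through step 6 cancels to the identity and can be dropped.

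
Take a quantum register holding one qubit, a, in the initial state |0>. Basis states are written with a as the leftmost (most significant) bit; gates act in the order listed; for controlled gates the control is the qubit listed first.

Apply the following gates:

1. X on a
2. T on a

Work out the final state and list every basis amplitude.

The resulting statevector has amplitude 0 on |0>, exp(I*pi/4) on |1>.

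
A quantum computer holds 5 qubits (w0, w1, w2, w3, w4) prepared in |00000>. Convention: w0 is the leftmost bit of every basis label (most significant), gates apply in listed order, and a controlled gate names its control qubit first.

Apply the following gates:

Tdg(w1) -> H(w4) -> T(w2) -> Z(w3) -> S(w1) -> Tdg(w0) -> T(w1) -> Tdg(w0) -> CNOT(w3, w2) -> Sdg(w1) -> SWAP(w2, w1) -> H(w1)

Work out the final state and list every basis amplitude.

The final amplitudes are 1/2 on |00000>, 1/2 on |00001>, 1/2 on |01000>, 1/2 on |01001>, and 0 on every other basis state.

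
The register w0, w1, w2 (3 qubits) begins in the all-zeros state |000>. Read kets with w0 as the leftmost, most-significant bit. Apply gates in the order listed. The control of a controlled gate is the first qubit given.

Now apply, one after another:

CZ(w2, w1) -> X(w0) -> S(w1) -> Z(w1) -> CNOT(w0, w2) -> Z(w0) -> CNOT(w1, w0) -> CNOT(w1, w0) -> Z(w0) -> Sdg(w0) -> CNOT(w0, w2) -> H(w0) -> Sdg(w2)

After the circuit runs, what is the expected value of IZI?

The expectation value of IZI is 1. Key observation: the block from step 6 through step 9 cancels to the identity and can be dropped.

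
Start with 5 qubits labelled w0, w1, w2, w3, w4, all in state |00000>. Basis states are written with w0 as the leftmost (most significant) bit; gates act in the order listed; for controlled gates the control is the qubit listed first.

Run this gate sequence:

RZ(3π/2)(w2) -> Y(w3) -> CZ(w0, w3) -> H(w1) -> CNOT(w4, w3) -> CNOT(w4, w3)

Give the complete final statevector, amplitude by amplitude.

After the circuit, the state carries amplitude -sqrt(2)*exp(3*I*pi/4)/2 on |00010>, -sqrt(2)*exp(3*I*pi/4)/2 on |01010>, and 0 on every other basis state. Key observation: the block from step 5 through step 6 cancels to the identity and can be dropped.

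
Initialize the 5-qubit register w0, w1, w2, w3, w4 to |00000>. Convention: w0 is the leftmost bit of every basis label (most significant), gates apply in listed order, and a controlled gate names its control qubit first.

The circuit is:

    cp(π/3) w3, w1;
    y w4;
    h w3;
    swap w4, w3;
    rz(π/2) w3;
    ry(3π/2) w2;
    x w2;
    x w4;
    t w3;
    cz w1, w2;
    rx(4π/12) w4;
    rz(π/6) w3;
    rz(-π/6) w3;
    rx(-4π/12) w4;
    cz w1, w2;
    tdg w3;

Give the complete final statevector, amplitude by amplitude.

After the circuit, the state carries amplitude exp(3*I*pi/4)/2 on |00010>, exp(3*I*pi/4)/2 on |00011>, -exp(3*I*pi/4)/2 on |00110>, -exp(3*I*pi/4)/2 on |00111>, and 0 on every other basis state. Key observation: steps 9-16 multiply out to the identity, so the circuit reduces to the remaining gates.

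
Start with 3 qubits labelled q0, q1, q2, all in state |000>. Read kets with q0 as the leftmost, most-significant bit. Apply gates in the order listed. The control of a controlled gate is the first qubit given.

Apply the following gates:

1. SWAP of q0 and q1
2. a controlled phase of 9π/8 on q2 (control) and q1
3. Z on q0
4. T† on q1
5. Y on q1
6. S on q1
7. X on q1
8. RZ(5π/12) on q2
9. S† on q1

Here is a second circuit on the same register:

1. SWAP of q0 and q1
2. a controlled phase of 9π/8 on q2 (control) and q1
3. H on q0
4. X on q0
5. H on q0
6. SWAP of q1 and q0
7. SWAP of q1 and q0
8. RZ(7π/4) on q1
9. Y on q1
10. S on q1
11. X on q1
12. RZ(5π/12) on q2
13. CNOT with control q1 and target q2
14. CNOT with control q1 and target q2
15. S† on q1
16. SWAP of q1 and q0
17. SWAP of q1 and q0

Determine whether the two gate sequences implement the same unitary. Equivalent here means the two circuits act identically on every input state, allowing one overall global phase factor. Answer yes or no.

Yes, they are equivalent — the unitaries differ by at most a global phase.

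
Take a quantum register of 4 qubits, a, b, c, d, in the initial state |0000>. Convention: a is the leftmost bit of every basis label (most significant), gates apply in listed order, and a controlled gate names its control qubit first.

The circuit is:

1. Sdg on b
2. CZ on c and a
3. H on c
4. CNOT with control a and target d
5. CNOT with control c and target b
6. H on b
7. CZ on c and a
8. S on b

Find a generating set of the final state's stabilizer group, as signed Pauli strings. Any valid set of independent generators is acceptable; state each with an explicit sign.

The final state is stabilized by the group generated by +IYZI, +IZXI, +ZIII, +IIIZ; other independent generating sets are equally valid.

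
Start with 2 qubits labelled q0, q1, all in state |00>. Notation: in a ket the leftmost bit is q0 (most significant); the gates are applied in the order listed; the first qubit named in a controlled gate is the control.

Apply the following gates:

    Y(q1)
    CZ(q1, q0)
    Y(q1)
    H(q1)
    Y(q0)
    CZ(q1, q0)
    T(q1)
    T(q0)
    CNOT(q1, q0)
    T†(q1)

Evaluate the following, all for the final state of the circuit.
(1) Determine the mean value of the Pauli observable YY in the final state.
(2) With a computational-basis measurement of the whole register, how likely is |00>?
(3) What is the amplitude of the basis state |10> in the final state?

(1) The observable YY averages to -1.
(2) The probability of measuring |00> is 0.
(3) The amplitude on |10> is sqrt(2)*exp(3*I*pi/4)/2.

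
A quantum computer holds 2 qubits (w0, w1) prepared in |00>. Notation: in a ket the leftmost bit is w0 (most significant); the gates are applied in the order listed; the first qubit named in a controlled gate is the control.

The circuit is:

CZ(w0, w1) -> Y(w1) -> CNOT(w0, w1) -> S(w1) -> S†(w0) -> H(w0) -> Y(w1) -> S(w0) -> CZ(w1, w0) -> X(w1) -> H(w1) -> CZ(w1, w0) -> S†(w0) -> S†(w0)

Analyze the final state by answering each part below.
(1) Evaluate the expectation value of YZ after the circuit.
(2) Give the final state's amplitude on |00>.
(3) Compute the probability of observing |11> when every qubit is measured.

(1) The observable YZ averages to -1.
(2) The final state's coefficient on |00> equals I/2.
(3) The probability of measuring |11> is 1/4.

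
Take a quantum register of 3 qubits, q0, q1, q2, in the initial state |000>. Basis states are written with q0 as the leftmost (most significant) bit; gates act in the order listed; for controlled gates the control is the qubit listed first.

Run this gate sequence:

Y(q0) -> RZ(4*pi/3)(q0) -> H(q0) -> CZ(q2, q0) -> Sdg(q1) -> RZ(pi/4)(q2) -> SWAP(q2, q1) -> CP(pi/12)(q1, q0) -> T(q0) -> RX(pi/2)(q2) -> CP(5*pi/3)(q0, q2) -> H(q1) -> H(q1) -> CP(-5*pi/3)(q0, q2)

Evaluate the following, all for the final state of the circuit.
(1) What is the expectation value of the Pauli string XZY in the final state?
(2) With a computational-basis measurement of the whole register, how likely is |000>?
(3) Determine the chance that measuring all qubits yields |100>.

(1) In the final state, XZY has expectation sqrt(2)/2. Key observation: steps 11-14 multiply out to the identity, so the circuit reduces to the remaining gates.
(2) Outcome |000> occurs with probability 1/4.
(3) The probability of measuring |100> is 1/4.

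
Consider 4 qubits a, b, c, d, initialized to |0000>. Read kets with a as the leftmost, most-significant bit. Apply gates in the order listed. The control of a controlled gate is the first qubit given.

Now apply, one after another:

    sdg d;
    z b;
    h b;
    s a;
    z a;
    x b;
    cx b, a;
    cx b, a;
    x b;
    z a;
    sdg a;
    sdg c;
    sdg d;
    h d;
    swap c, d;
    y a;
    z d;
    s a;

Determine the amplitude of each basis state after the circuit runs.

After the circuit, the state carries amplitude -1/2 on |1000>, -1/2 on |1010>, -1/2 on |1100>, -1/2 on |1110>, and 0 on every other basis state.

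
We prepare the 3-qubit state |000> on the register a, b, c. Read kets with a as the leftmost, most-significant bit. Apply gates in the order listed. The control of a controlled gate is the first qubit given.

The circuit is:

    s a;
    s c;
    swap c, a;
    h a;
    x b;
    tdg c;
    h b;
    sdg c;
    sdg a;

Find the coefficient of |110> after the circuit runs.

The amplitude on |110> is I/2.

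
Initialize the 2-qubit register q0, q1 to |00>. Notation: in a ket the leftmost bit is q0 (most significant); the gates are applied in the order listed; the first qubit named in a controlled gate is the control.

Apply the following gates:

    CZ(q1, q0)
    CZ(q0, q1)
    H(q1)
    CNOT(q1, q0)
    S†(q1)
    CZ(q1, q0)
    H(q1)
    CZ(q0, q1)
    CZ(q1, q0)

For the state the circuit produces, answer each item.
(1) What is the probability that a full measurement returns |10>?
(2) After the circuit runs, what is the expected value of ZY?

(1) Outcome |10> occurs with probability 1/4.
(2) The observable ZY averages to 0.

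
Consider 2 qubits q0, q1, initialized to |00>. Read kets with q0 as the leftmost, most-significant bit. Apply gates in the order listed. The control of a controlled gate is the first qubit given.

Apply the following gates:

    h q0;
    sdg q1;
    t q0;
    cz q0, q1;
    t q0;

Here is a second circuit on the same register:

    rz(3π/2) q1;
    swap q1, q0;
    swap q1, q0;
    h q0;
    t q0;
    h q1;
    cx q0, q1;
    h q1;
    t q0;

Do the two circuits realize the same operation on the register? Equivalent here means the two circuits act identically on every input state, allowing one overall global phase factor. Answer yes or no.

Yes — the two circuits implement the same unitary up to a global phase.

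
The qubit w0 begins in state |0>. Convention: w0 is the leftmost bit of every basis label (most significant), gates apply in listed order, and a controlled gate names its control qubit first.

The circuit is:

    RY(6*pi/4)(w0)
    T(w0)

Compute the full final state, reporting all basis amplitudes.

The resulting statevector has amplitude -sqrt(2)/2 on |0>, sqrt(2)*exp(I*pi/4)/2 on |1>.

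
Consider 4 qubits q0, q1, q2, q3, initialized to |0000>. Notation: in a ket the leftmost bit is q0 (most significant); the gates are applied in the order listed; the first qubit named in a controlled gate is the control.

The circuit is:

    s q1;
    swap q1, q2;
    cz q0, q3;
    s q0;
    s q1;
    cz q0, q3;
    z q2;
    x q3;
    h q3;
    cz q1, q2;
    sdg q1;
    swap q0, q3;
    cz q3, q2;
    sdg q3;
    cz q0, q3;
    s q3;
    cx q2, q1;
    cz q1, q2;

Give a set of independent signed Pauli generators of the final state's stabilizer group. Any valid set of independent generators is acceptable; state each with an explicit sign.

One valid set of independent stabilizer generators is -XIII, +IZII, +IIZI, +IIIZ (any independent generating set of the same group is equally correct).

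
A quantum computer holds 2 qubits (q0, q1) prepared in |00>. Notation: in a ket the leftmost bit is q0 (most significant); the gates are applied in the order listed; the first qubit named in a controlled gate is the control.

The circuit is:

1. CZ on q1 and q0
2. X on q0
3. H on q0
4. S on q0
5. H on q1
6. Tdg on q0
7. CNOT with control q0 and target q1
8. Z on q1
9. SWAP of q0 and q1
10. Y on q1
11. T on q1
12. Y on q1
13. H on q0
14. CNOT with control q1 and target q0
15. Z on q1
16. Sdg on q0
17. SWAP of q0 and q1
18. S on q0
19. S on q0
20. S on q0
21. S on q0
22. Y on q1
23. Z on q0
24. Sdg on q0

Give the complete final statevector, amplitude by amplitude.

After the circuit, the state carries amplitude -sqrt(2)*exp(I*pi/4)/2 on |00>, 0 on |01>, 0 on |10>, -sqrt(2)*exp(I*pi/4)/2 on |11>. Key observation: steps 18-21 multiply out to the identity, so the circuit reduces to the remaining gates.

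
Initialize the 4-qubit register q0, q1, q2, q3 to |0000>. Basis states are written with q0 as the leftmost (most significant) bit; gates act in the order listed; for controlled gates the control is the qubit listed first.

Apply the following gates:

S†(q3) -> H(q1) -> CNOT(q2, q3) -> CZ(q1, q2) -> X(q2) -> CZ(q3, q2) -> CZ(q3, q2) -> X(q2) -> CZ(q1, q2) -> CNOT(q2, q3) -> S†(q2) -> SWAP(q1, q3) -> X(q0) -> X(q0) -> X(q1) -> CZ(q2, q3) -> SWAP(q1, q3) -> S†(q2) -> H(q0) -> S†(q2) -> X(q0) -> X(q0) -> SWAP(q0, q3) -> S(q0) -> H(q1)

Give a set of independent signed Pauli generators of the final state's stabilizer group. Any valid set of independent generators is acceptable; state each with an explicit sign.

The final state is stabilized by the group generated by +IIIX, -ZIII, +IZII, +IIZI; other independent generating sets are equally valid.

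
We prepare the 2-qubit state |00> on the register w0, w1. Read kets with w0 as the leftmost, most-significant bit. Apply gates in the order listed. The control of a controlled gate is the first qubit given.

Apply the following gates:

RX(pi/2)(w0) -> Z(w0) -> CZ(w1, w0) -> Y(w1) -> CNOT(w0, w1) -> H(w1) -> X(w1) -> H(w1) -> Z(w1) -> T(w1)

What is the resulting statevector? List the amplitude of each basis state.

The resulting statevector has amplitude 0 on |00>, sqrt(2)*exp(3*I*pi/4)/2 on |01>, -sqrt(2)/2 on |10>, 0 on |11>. Key observation: gates 6-9 undo each other exactly, leaving only the rest of the circuit to track.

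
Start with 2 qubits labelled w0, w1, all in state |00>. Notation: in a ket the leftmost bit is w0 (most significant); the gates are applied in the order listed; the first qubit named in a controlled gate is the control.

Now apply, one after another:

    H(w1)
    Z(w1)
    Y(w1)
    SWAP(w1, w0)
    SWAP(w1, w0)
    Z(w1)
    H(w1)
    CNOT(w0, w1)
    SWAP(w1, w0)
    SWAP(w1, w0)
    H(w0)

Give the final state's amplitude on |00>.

|00> carries amplitude 0 in the final state. Key observation: gates 9-10 undo each other exactly, leaving only the rest of the circuit to track.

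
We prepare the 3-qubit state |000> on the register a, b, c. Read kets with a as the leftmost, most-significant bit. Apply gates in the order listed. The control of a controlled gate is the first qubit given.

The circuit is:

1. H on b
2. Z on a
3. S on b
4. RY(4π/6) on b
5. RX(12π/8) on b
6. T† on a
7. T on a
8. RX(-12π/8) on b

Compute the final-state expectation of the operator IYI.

The expectation value of IYI is 1. Key observation: steps 5-8 multiply out to the identity, so the circuit reduces to the remaining gates.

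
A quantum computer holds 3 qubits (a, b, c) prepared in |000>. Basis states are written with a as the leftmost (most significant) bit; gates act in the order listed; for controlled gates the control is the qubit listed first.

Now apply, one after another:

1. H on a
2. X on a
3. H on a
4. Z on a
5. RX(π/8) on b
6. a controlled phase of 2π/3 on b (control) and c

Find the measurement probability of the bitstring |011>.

The probability of measuring |011> is 0. Key observation: the block from step 1 through step 4 cancels to the identity and can be dropped.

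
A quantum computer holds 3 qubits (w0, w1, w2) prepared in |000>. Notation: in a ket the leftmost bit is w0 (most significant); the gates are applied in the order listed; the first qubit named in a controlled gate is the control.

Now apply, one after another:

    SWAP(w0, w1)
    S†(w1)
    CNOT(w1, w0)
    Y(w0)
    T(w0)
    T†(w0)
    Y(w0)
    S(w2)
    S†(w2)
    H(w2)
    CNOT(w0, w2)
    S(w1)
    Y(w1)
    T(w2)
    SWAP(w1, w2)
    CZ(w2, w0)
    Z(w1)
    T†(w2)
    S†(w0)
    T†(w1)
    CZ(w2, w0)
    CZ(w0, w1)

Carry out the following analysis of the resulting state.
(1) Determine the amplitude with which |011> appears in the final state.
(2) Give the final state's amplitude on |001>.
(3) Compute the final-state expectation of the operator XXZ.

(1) The amplitude on |011> is -sqrt(2)*exp(I*pi/4)/2. Key observation: steps 4-7 multiply out to the identity, so the circuit reduces to the remaining gates.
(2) The amplitude on |001> is sqrt(2)*exp(I*pi/4)/2.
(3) The observable XXZ averages to 0.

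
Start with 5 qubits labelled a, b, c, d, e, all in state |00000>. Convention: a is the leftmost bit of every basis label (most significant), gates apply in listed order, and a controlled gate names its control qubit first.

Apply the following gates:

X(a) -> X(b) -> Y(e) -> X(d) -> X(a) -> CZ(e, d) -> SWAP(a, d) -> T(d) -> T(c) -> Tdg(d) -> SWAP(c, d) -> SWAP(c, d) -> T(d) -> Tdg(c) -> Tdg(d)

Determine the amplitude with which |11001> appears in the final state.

The final state's coefficient on |11001> equals -I. Key observation: the block from step 8 through step 15 cancels to the identity and can be dropped.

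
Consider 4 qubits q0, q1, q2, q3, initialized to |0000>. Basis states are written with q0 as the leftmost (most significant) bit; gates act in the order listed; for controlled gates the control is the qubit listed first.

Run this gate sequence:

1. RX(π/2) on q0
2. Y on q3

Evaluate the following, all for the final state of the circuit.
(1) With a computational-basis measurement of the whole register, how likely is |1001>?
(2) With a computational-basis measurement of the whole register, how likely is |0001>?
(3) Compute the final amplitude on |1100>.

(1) The probability of measuring |1001> is 1/2.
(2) Outcome |0001> occurs with probability 1/2.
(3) |1100> carries amplitude 0 in the final state.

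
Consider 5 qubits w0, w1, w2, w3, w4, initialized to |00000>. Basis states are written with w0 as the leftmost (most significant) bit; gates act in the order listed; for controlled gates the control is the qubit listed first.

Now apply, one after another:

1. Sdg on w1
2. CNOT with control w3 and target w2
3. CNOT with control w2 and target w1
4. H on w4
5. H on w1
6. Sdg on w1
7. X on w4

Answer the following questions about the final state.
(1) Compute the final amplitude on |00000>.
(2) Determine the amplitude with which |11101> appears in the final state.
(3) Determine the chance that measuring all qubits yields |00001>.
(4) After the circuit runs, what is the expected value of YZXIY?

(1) |00000> carries amplitude 1/2 in the final state.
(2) The final state's coefficient on |11101> equals 0.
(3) The probability of measuring |00001> is 1/4.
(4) The observable YZXIY averages to 0.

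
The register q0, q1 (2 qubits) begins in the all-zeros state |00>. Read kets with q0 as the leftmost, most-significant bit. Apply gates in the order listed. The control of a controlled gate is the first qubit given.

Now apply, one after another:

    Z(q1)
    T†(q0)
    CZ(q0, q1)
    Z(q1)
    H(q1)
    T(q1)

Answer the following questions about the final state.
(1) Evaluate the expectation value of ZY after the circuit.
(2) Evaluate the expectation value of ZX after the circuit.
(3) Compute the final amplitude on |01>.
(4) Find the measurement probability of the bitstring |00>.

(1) The expectation value of ZY is sqrt(2)/2.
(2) The expectation value of ZX is sqrt(2)/2.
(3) |01> carries amplitude sqrt(2)*exp(I*pi/4)/2 in the final state.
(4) The probability of measuring |00> is 1/2.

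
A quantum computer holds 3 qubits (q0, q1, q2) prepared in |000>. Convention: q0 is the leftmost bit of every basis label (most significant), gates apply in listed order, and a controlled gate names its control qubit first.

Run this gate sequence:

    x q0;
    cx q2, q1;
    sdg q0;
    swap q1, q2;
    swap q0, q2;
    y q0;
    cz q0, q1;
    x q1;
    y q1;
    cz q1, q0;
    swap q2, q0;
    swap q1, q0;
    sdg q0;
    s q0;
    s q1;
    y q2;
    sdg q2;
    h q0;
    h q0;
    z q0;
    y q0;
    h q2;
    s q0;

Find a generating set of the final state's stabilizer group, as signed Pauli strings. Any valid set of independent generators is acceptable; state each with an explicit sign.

The final state is stabilized by the group generated by +IIX, -ZII, -IZI; other independent generating sets are equally valid.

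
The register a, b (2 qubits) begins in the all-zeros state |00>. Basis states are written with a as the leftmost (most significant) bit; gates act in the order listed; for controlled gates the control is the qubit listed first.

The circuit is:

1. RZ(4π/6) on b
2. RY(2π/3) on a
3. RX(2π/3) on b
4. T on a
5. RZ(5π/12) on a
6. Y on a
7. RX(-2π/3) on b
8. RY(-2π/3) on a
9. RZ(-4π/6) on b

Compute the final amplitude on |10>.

The final state's coefficient on |10> equals (-I + 3*exp(I*pi/6))*exp(19*I*pi/24)/4.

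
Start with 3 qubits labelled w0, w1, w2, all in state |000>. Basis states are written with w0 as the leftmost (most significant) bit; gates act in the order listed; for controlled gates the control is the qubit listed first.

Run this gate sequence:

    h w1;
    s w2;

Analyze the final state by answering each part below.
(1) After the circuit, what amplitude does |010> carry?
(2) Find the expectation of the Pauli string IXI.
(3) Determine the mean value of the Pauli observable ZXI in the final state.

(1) The amplitude on |010> is sqrt(2)/2.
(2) In the final state, IXI has expectation 1.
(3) The observable ZXI averages to 1.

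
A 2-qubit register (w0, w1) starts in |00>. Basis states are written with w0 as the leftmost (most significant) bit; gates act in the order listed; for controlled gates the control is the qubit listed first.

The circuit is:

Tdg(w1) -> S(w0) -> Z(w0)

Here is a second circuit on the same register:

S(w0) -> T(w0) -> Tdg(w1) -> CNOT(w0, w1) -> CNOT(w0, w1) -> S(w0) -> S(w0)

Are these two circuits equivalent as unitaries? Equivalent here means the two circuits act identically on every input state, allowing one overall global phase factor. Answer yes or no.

No, they are not equivalent — no single phase factor reconciles the two unitaries.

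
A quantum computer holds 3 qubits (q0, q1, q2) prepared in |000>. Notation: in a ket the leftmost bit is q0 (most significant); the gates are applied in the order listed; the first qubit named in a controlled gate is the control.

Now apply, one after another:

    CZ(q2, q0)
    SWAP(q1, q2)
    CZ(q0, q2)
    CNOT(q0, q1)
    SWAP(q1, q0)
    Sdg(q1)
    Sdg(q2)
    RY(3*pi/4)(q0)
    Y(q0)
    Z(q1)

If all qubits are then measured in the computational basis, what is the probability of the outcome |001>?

Outcome |001> occurs with probability 0.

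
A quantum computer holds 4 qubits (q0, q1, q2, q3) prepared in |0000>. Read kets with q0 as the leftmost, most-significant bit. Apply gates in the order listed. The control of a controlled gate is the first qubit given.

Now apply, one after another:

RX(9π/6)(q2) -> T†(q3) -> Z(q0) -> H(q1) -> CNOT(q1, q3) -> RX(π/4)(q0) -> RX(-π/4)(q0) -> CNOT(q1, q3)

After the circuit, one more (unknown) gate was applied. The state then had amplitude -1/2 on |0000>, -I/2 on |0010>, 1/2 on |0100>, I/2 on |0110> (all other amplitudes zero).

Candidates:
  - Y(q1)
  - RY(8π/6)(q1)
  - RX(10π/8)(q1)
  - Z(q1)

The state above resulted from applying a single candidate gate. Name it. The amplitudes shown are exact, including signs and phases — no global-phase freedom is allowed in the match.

It was Z(q1) that produced the state shown. Key observation: steps 5-8 multiply out to the identity, so the circuit reduces to the remaining gates.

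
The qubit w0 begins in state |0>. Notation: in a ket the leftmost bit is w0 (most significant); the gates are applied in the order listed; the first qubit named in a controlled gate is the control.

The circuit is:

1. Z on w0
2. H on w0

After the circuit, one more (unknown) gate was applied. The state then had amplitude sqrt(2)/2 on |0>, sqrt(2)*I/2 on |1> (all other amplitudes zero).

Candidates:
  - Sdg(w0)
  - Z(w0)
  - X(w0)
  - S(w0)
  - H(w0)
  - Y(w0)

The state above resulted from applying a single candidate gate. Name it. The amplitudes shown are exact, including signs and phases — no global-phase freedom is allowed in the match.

It was S(w0) that produced the state shown.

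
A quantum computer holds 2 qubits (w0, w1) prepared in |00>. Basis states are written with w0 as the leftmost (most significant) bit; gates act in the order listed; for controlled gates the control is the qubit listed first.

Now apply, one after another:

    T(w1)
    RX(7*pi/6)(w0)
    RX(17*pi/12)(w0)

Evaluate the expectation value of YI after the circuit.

The observable YI averages to -sqrt(6)/4 - sqrt(2)/4.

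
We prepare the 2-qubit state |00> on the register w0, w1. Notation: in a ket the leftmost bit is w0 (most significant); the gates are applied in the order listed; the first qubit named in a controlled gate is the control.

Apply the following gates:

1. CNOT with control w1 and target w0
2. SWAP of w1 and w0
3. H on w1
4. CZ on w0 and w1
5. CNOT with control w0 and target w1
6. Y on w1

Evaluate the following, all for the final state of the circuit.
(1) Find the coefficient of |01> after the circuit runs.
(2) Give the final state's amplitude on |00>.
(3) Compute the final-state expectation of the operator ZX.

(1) The final state's coefficient on |01> equals sqrt(2)*I/2.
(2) |00> carries amplitude -sqrt(2)*I/2 in the final state.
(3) The observable ZX averages to -1.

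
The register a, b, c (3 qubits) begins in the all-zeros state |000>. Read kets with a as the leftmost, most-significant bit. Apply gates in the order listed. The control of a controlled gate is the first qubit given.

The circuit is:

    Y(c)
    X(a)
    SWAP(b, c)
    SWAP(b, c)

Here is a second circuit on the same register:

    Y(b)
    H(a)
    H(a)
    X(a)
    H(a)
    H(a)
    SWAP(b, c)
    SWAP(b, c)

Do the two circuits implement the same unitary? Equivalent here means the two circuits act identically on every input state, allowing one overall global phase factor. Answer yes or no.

No, they are not equivalent — no single phase factor reconciles the two unitaries.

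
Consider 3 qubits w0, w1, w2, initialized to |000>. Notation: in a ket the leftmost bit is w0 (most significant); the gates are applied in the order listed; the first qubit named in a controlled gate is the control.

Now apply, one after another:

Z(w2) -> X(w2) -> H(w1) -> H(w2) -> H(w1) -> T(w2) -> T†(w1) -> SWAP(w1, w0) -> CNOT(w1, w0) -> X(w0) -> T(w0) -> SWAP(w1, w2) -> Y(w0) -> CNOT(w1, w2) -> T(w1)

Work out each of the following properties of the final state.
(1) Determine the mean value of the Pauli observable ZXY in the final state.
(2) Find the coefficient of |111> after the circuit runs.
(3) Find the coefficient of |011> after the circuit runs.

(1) In the final state, ZXY has expectation -1.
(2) The amplitude on |111> is 0.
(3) |011> carries amplitude -sqrt(2)*exp(I*pi/4)/2 in the final state.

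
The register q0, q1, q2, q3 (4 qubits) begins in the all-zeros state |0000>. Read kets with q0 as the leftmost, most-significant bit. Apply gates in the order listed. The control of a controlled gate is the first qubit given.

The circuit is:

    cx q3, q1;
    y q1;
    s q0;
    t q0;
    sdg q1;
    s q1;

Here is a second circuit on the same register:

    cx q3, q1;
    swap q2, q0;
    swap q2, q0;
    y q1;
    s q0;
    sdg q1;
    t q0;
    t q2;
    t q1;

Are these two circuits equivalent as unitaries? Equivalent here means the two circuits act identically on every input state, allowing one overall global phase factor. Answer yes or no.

No: there is an input state on which the two circuits produce genuinely different outputs (not merely differing by a phase).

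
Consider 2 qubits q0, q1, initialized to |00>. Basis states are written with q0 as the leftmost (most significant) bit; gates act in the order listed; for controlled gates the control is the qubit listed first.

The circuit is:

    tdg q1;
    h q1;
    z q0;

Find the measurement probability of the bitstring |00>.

A full measurement returns |00> with probability 1/2.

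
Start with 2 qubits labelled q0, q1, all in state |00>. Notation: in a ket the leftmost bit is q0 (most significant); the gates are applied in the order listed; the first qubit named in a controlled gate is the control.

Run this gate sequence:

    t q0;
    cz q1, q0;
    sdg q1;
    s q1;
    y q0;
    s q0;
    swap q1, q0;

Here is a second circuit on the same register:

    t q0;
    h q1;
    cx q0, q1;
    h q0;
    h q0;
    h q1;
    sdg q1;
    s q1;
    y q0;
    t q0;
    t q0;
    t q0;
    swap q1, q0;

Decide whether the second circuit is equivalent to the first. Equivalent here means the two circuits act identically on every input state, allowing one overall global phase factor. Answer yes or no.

No: there is an input state on which the two circuits produce genuinely different outputs (not merely differing by a phase).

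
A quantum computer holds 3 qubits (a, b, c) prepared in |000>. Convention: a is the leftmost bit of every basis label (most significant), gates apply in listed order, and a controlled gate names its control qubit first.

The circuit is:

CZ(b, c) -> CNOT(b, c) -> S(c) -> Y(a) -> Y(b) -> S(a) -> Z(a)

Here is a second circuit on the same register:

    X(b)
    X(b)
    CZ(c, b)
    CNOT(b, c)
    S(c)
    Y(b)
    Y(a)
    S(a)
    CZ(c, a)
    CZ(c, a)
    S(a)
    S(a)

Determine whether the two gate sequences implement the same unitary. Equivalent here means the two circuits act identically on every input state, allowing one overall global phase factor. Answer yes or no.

Yes, they are equivalent — the unitaries differ by at most a global phase.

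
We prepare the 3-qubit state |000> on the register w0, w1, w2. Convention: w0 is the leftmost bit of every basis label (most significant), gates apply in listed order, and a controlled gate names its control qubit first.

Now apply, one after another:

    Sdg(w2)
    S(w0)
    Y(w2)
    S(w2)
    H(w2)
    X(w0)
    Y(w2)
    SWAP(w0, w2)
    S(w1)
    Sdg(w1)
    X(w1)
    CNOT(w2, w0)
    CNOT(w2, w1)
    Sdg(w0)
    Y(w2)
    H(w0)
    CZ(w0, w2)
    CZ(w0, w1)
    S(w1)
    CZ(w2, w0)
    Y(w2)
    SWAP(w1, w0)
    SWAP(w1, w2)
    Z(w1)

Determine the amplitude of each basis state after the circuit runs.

The final amplitudes are 1/2 + I/2 on |010>, -1/2 + I/2 on |011>, and 0 on every other basis state.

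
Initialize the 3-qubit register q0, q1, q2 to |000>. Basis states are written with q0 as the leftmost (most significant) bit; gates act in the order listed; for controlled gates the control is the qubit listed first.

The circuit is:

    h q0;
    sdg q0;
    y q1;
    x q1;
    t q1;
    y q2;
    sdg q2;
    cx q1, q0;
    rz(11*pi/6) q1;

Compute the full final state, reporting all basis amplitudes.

The resulting statevector has amplitude -sqrt(2)*exp(7*I*pi/12)/2 on |001>, -sqrt(2)*exp(I*pi/12)/2 on |101>, and 0 on every other basis state.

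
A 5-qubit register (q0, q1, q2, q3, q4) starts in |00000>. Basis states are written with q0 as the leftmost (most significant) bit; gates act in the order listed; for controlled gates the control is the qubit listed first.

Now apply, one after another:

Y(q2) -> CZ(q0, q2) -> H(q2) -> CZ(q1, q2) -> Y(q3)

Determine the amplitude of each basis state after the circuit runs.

After the circuit, the state carries amplitude -sqrt(2)/2 on |00010>, sqrt(2)/2 on |00110>, and 0 on every other basis state.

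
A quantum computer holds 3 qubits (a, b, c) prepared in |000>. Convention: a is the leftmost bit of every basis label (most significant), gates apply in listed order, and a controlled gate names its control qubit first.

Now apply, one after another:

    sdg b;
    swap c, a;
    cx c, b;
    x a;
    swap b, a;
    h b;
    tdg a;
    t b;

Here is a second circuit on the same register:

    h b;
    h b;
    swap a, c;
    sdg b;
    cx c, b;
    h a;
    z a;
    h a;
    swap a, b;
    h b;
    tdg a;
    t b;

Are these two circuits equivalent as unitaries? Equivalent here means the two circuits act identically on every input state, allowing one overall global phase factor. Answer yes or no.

Yes, they are equivalent — the unitaries differ by at most a global phase.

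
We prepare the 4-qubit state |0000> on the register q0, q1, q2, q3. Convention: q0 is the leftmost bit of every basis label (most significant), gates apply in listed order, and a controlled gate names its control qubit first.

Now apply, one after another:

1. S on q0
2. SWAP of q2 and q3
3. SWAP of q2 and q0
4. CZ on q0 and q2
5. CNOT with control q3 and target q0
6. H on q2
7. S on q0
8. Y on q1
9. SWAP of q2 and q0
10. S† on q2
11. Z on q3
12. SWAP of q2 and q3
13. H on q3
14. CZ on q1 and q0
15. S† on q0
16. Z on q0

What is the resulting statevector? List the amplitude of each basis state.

The final amplitudes are I/2 on |0100>, I/2 on |0101>, 1/2 on |1100>, 1/2 on |1101>, and 0 on every other basis state.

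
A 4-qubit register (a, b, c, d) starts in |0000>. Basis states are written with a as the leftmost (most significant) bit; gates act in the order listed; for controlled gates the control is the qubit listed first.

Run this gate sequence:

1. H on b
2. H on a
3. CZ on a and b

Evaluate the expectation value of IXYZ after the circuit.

The observable IXYZ averages to 0.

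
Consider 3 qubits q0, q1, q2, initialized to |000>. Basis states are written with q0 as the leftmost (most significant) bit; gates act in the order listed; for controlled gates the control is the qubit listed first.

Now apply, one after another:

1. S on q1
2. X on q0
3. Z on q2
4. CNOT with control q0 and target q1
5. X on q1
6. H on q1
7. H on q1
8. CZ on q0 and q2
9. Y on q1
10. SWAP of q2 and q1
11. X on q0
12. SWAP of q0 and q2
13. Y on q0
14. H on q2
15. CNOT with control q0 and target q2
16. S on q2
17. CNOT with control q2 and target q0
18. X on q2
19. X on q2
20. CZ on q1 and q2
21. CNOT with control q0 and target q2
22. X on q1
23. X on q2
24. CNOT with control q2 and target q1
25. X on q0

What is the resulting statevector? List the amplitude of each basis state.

The final amplitudes are sqrt(2)*I/2 on |001>, sqrt(2)/2 on |101>, and 0 on every other basis state.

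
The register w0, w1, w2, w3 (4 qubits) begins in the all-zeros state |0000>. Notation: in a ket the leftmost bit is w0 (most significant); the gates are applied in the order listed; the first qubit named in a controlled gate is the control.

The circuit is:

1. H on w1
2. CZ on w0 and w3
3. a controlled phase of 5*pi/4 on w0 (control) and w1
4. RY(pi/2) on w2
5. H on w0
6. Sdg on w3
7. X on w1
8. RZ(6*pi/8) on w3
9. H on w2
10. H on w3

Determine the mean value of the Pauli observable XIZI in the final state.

The observable XIZI averages to 1.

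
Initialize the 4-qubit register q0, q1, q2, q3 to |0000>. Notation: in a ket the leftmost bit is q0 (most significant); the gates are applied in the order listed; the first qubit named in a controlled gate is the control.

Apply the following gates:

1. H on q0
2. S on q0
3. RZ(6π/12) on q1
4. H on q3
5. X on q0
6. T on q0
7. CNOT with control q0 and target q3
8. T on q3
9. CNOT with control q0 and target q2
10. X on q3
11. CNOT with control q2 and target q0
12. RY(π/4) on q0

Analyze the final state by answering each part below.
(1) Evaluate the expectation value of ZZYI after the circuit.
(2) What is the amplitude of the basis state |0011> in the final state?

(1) In the final state, ZZYI has expectation -1/2.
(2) |0011> carries amplitude sqrt(sqrt(2) + 2)/4 in the final state.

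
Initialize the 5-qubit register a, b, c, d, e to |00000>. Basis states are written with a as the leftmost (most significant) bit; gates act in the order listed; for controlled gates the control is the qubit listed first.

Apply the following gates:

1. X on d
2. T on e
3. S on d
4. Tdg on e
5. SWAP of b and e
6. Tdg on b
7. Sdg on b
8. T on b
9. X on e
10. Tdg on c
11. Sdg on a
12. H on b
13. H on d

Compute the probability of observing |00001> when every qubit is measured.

The probability of measuring |00001> is 1/4.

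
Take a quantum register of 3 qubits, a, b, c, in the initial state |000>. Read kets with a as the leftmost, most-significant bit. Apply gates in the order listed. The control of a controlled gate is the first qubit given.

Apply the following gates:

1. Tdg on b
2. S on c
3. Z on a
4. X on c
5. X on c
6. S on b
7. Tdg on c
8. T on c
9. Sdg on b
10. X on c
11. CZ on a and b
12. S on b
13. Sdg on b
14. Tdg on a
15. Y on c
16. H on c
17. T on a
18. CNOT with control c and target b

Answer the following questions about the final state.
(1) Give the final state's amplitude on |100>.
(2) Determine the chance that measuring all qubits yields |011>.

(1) The final state's coefficient on |100> equals 0.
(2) The probability of measuring |011> is 1/2.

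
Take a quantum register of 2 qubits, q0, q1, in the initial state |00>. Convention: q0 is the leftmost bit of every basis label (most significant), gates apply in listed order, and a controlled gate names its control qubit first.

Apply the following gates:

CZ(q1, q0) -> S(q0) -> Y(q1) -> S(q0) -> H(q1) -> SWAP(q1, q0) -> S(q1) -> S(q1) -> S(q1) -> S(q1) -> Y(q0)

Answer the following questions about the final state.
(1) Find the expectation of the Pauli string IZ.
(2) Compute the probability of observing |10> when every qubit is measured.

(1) The observable IZ averages to 1. Key observation: gates 7-10 undo each other exactly, leaving only the rest of the circuit to track.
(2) A full measurement returns |10> with probability 1/2.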